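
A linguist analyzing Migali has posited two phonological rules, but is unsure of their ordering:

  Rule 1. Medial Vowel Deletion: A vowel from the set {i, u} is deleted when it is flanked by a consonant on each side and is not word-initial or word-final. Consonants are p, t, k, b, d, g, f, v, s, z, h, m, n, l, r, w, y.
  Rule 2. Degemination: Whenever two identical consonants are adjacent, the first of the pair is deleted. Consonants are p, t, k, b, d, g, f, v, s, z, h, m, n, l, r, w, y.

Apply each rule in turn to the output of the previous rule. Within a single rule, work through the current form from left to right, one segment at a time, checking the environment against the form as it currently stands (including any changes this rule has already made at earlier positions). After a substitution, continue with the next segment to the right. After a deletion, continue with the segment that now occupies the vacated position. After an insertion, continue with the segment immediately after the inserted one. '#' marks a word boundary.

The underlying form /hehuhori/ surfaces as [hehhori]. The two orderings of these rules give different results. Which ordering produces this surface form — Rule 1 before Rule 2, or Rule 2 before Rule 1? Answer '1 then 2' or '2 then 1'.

Order 1 then 2:
  1 Medial Vowel Deletion: [hehuhori] → [hehhori]
  2 Degemination: [hehhori] → [hehori]
  result: [hehori]
Order 2 then 1:
  2 Degemination: no change — [hehuhori]
  1 Medial Vowel Deletion: [hehuhori] → [hehhori]
  result: [hehhori]

2 then 1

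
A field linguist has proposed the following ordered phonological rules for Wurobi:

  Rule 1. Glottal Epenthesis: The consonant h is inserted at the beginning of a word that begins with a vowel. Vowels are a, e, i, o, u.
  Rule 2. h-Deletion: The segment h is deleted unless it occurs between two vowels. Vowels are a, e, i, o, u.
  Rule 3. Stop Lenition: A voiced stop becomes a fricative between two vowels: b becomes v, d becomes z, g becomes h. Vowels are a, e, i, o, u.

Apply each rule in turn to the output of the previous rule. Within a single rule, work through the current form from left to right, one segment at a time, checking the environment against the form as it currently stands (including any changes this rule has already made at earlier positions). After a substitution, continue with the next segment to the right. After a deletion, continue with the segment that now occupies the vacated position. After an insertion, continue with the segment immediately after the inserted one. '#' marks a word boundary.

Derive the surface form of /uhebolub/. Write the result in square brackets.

Rule 1 Glottal Epenthesis: [uhebolub] → [huhebolub]
Rule 2 h-Deletion: [huhebolub] → [uhebolub]
Rule 3 Stop Lenition: [uhebolub] → [uhevolub]

[uhevolub]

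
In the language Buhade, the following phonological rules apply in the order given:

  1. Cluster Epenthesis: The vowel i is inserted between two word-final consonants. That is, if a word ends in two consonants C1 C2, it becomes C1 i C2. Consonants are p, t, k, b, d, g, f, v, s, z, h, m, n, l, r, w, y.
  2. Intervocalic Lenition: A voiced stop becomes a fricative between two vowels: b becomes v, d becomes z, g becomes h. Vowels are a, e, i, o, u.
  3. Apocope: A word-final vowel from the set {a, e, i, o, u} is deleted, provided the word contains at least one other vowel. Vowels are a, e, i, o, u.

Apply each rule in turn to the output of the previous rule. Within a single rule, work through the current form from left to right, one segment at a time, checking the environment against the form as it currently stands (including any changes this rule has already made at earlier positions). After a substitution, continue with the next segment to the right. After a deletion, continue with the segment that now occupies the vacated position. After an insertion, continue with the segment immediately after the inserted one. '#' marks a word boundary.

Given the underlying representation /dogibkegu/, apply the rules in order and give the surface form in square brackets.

1 Cluster Epenthesis: no change — [dogibkegu]
2 Intervocalic Lenition: [dogibkegu] → [dohibkehu]
3 Apocope: [dohibkehu] → [dohibkeh]

[dohibkeh]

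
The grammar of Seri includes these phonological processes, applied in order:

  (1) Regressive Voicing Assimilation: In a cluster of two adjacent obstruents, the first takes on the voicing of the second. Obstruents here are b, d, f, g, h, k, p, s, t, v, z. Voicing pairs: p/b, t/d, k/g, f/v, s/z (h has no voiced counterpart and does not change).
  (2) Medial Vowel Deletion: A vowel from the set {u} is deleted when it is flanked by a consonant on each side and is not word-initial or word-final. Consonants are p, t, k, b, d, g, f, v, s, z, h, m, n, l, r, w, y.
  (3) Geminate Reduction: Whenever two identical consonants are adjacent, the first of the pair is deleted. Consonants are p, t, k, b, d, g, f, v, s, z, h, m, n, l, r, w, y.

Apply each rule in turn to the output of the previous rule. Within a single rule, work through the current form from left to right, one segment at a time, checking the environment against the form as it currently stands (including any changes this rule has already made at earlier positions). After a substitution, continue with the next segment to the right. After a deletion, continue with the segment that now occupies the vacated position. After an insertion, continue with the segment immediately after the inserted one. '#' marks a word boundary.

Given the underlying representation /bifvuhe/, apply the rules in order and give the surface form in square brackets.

(1) Regressive Voicing Assimilation: [bifvuhe] → [bivvuhe]
(2) Medial Vowel Deletion: [bivvuhe] → [bivvhe]
(3) Geminate Reduction: [bivvhe] → [bivhe]

[bivhe]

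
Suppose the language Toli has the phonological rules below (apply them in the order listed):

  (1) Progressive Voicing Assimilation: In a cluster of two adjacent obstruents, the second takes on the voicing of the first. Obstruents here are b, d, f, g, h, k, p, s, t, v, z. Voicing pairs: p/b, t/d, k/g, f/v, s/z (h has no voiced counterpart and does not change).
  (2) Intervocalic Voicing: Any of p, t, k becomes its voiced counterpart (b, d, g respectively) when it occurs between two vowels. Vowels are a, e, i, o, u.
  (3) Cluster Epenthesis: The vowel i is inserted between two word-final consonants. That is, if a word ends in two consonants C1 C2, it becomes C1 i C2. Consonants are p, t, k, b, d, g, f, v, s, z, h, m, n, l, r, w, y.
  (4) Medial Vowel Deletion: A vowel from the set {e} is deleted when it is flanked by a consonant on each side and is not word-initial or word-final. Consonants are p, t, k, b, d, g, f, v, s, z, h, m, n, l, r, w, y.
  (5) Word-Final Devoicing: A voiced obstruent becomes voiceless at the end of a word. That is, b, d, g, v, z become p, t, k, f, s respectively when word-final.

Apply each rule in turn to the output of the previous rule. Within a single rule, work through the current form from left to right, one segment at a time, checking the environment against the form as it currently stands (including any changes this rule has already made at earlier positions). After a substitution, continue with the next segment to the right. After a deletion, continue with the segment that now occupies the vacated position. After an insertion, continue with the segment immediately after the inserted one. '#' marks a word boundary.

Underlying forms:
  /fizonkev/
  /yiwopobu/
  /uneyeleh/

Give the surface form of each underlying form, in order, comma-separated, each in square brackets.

[fizonkf], [yiwobobu], [unylh]

/fizonkev/:
  (1) Progressive Voicing Assimilation: no change — [fizonkev]
  (2) Intervocalic Voicing: no change — [fizonkev]
  (3) Cluster Epenthesis: no change — [fizonkev]
  (4) Medial Vowel Deletion: [fizonkev] → [fizonkv]
  (5) Word-Final Devoicing: [fizonkv] → [fizonkf]
/yiwopobu/:
  (1) Progressive Voicing Assimilation: no change — [yiwopobu]
  (2) Intervocalic Voicing: [yiwopobu] → [yiwobobu]
  (3) Cluster Epenthesis: no change — [yiwobobu]
  (4) Medial Vowel Deletion: no change — [yiwobobu]
  (5) Word-Final Devoicing: no change — [yiwobobu]
/uneyeleh/:
  (1) Progressive Voicing Assimilation: no change — [uneyeleh]
  (2) Intervocalic Voicing: no change — [uneyeleh]
  (3) Cluster Epenthesis: no change — [uneyeleh]
  (4) Medial Vowel Deletion: [uneyeleh] → [unylh]
  (5) Word-Final Devoicing: no change — [unylh]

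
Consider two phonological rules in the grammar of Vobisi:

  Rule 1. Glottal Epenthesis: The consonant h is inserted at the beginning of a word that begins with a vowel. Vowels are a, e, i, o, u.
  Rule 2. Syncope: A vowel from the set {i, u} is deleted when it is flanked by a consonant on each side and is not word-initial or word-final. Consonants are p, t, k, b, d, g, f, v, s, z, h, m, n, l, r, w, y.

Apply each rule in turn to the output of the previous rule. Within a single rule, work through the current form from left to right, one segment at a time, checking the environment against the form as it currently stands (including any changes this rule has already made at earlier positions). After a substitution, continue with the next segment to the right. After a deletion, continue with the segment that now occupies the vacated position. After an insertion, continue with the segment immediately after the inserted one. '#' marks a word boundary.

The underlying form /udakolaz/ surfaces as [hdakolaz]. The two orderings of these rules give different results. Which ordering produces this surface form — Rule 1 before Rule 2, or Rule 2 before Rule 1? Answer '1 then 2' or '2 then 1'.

1 then 2

Order 1 then 2:
  1 Glottal Epenthesis: [udakolaz] → [hudakolaz]
  2 Syncope: [hudakolaz] → [hdakolaz]
  result: [hdakolaz]
Order 2 then 1:
  2 Syncope: no change — [udakolaz]
  1 Glottal Epenthesis: [udakolaz] → [hudakolaz]
  result: [hudakolaz]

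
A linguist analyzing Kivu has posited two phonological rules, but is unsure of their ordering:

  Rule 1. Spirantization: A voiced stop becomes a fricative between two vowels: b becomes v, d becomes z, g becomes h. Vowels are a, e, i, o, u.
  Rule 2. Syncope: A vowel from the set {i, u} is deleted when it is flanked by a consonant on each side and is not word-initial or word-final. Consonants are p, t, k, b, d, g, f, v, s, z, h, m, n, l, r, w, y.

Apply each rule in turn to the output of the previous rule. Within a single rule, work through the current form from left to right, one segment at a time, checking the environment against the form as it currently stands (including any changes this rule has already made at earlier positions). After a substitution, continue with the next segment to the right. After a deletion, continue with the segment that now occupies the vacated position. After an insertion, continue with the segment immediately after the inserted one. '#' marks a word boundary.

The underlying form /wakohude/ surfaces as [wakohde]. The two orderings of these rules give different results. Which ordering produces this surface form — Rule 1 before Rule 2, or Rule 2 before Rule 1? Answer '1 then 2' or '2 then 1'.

Order 1 then 2:
  1 Spirantization: [wakohude] → [wakohuze]
  2 Syncope: [wakohuze] → [wakohze]
  result: [wakohze]
Order 2 then 1:
  2 Syncope: [wakohude] → [wakohde]
  1 Spirantization: no change — [wakohde]
  result: [wakohde]

2 then 1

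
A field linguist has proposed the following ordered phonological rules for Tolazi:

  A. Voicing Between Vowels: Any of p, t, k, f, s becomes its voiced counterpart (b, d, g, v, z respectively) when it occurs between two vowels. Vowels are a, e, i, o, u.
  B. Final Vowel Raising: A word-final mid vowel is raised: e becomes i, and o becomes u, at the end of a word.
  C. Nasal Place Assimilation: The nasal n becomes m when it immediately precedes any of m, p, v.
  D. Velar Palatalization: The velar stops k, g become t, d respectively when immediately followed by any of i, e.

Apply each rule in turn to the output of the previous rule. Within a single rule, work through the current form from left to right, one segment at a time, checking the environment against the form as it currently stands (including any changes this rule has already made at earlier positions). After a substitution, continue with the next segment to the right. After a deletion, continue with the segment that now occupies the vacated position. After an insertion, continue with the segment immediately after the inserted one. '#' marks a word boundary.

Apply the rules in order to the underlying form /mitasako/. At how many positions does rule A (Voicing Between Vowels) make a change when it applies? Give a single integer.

3

A Voicing Between Vowels: [mitasako] → [midazago]
B Final Vowel Raising: [midazago] → [midazagu]
C Nasal Place Assimilation: no change — [midazagu]
D Velar Palatalization: no change — [midazagu]
Rule A changed 3 position(s).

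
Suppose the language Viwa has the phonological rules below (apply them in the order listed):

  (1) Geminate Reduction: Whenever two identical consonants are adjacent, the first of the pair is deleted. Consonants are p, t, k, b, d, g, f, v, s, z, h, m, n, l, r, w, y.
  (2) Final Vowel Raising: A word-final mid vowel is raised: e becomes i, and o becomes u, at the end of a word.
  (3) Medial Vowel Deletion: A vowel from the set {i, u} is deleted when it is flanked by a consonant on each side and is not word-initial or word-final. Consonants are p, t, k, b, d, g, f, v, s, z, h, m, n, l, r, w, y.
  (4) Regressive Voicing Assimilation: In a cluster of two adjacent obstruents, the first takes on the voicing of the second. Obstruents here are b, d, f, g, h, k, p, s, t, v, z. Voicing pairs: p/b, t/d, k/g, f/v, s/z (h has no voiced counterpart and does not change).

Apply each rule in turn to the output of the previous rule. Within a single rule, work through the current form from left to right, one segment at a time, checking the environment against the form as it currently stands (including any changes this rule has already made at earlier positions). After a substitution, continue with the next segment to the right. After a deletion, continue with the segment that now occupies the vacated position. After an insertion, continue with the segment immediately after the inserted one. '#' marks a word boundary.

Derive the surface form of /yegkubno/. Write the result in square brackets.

[yekgbnu]

(1) Geminate Reduction: no change — [yegkubno]
(2) Final Vowel Raising: [yegkubno] → [yegkubnu]
(3) Medial Vowel Deletion: [yegkubnu] → [yegkbnu]
(4) Regressive Voicing Assimilation: [yegkbnu] → [yekgbnu]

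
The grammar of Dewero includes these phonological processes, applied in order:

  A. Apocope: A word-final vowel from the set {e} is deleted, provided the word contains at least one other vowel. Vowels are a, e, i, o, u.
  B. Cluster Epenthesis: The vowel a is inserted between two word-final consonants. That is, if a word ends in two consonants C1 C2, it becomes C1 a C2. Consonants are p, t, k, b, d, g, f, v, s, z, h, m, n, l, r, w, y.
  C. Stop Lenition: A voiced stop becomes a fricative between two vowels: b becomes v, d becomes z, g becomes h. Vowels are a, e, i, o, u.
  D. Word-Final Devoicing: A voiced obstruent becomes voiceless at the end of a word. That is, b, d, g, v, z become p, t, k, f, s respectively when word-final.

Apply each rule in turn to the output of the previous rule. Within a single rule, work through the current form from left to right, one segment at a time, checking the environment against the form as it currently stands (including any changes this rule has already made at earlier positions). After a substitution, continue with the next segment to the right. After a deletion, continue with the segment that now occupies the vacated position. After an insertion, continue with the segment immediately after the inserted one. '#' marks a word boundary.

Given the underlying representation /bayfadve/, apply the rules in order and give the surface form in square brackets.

[bayfazaf]

A Apocope: [bayfadve] → [bayfadv]
B Cluster Epenthesis: [bayfadv] → [bayfadav]
C Stop Lenition: [bayfadav] → [bayfazav]
D Word-Final Devoicing: [bayfazav] → [bayfazaf]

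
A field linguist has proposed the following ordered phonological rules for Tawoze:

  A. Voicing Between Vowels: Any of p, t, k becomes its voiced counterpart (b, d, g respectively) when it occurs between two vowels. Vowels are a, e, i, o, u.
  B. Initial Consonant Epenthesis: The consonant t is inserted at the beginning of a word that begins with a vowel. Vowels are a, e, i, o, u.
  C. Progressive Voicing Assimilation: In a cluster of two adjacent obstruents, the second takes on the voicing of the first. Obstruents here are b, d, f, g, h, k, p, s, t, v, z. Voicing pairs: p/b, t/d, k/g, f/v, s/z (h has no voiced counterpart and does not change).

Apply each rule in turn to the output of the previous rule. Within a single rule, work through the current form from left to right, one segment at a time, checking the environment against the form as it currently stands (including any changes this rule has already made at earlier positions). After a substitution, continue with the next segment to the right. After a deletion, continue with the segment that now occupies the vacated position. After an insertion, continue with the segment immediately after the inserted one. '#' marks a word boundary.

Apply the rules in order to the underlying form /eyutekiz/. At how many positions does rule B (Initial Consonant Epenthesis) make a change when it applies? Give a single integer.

1

A Voicing Between Vowels: [eyutekiz] → [eyudegiz]
B Initial Consonant Epenthesis: [eyudegiz] → [teyudegiz]
C Progressive Voicing Assimilation: no change — [teyudegiz]
Rule B changed 1 position(s).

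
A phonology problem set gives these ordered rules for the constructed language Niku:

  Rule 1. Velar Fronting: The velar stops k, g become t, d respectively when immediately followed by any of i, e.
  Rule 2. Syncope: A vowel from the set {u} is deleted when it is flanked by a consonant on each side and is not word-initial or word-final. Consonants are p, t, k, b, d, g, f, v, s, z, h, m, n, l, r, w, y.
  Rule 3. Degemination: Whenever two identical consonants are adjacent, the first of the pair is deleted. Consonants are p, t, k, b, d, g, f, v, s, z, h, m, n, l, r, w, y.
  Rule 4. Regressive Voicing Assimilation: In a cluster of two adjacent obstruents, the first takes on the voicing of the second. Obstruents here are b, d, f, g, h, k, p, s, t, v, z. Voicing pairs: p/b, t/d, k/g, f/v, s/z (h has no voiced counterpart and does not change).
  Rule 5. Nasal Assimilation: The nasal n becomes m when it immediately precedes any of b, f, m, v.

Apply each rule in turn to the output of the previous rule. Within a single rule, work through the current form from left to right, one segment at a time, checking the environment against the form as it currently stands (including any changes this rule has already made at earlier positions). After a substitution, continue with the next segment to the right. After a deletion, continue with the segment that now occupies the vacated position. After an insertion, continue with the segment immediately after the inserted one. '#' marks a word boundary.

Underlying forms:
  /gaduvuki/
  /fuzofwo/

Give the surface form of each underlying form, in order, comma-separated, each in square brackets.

[gadfti], [vzofwo]

/gaduvuki/:
  Rule 1 Velar Fronting: [gaduvuki] → [gaduvuti]
  Rule 2 Syncope: [gaduvuti] → [gadvti]
  Rule 3 Degemination: no change — [gadvti]
  Rule 4 Regressive Voicing Assimilation: [gadvti] → [gadfti]
  Rule 5 Nasal Assimilation: no change — [gadfti]
/fuzofwo/:
  Rule 1 Velar Fronting: no change — [fuzofwo]
  Rule 2 Syncope: [fuzofwo] → [fzofwo]
  Rule 3 Degemination: no change — [fzofwo]
  Rule 4 Regressive Voicing Assimilation: [fzofwo] → [vzofwo]
  Rule 5 Nasal Assimilation: no change — [vzofwo]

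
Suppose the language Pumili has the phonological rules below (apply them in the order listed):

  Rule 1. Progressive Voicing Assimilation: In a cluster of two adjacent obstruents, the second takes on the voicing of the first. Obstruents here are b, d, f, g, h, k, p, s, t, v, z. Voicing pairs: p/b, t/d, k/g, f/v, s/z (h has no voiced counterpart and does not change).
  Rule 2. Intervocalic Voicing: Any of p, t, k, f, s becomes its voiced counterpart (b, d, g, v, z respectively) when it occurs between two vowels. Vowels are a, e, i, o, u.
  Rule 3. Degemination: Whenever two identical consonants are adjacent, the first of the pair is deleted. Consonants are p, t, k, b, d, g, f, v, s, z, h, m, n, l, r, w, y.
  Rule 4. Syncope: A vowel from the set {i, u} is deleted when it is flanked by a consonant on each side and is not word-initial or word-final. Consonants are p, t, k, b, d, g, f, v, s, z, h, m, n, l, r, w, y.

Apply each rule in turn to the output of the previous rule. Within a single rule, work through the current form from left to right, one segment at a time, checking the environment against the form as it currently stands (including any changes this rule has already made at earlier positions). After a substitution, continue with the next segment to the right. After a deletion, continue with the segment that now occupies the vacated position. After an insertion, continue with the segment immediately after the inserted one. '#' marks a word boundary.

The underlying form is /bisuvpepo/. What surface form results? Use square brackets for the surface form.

[bzvbebo]

Rule 1 Progressive Voicing Assimilation: [bisuvpepo] → [bisuvbepo]
Rule 2 Intervocalic Voicing: [bisuvbepo] → [bizuvbebo]
Rule 3 Degemination: no change — [bizuvbebo]
Rule 4 Syncope: [bizuvbebo] → [bzvbebo]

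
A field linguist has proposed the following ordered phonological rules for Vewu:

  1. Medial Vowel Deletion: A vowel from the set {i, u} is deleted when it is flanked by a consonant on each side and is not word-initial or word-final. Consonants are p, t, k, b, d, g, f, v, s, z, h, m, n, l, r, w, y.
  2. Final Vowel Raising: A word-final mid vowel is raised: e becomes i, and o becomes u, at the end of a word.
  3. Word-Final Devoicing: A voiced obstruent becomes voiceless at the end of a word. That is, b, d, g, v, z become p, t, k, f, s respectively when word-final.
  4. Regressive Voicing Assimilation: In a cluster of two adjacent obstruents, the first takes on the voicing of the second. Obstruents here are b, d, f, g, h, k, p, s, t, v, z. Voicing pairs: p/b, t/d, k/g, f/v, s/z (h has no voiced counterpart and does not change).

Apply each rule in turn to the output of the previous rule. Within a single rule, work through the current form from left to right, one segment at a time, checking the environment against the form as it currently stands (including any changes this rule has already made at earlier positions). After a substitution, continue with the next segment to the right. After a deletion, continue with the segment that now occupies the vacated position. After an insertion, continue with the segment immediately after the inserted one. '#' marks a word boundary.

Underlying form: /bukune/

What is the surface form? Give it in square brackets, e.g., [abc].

[pkni]

1 Medial Vowel Deletion: [bukune] → [bkne]
2 Final Vowel Raising: [bkne] → [bkni]
3 Word-Final Devoicing: no change — [bkni]
4 Regressive Voicing Assimilation: [bkni] → [pkni]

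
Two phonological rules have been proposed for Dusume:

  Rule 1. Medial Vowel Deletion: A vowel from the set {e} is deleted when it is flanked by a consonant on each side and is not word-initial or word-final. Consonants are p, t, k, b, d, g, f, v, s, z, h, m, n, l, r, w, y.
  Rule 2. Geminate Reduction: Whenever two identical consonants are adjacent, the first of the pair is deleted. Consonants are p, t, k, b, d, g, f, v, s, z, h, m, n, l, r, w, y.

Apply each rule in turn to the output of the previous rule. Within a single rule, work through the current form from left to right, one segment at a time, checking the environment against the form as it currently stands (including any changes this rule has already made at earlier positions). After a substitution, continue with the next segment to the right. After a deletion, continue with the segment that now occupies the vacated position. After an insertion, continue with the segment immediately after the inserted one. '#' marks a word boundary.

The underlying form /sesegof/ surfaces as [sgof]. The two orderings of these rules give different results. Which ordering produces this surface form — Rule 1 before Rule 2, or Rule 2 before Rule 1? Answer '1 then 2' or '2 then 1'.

1 then 2

Order 1 then 2:
  1 Medial Vowel Deletion: [sesegof] → [ssgof]
  2 Geminate Reduction: [ssgof] → [sgof]
  result: [sgof]
Order 2 then 1:
  2 Geminate Reduction: no change — [sesegof]
  1 Medial Vowel Deletion: [sesegof] → [ssgof]
  result: [ssgof]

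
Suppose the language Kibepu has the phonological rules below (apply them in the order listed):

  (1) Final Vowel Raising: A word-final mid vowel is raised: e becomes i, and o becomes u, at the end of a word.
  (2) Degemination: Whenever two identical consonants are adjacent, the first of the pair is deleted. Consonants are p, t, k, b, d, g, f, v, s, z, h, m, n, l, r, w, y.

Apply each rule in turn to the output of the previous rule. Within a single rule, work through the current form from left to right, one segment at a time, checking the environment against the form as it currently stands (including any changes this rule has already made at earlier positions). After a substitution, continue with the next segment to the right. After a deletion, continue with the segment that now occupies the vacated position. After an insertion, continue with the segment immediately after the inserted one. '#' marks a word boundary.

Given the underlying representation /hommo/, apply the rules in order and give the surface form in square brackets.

[homu]

(1) Final Vowel Raising: [hommo] → [hommu]
(2) Degemination: [hommu] → [homu]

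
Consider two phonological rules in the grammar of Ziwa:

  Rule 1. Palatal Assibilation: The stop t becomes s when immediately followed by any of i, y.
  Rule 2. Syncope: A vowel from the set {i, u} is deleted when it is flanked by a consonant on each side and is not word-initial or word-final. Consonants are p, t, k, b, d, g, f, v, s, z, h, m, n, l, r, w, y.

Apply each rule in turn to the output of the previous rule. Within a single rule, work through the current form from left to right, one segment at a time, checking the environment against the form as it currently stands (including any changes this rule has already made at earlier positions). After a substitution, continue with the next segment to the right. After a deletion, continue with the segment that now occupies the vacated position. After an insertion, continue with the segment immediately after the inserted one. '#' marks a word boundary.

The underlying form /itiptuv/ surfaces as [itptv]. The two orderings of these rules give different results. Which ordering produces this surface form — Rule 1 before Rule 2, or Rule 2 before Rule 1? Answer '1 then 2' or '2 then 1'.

Order 1 then 2:
  1 Palatal Assibilation: [itiptuv] → [isiptuv]
  2 Syncope: [isiptuv] → [isptv]
  result: [isptv]
Order 2 then 1:
  2 Syncope: [itiptuv] → [itptv]
  1 Palatal Assibilation: no change — [itptv]
  result: [itptv]

2 then 1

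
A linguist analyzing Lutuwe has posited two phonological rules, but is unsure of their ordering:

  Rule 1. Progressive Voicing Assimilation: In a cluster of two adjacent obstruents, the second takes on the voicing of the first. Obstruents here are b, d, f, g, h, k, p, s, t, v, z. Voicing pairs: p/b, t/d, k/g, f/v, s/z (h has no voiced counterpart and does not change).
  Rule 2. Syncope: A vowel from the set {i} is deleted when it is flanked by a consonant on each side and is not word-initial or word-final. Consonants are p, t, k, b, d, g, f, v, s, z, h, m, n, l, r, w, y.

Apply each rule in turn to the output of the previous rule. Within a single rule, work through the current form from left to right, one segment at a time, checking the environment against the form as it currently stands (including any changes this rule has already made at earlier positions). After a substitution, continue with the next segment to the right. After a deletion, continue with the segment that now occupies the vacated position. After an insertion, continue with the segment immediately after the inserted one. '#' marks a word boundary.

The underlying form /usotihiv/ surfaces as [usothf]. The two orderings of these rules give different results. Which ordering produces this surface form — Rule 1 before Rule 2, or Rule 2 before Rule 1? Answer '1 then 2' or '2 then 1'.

Order 1 then 2:
  1 Progressive Voicing Assimilation: no change — [usotihiv]
  2 Syncope: [usotihiv] → [usothv]
  result: [usothv]
Order 2 then 1:
  2 Syncope: [usotihiv] → [usothv]
  1 Progressive Voicing Assimilation: [usothv] → [usothf]
  result: [usothf]

2 then 1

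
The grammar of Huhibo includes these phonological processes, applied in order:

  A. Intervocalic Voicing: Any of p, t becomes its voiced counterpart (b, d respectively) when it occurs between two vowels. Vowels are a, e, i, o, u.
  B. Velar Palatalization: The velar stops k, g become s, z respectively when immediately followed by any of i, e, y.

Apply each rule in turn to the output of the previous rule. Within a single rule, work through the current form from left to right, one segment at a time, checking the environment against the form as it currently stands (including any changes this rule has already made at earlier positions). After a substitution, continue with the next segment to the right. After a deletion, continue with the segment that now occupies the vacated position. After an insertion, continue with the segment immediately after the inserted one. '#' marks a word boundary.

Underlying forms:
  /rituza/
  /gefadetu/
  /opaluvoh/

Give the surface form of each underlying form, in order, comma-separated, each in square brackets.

/rituza/:
  A Intervocalic Voicing: [rituza] → [riduza]
  B Velar Palatalization: no change — [riduza]
/gefadetu/:
  A Intervocalic Voicing: [gefadetu] → [gefadedu]
  B Velar Palatalization: [gefadedu] → [zefadedu]
/opaluvoh/:
  A Intervocalic Voicing: [opaluvoh] → [obaluvoh]
  B Velar Palatalization: no change — [obaluvoh]

[riduza], [zefadedu], [obaluvoh]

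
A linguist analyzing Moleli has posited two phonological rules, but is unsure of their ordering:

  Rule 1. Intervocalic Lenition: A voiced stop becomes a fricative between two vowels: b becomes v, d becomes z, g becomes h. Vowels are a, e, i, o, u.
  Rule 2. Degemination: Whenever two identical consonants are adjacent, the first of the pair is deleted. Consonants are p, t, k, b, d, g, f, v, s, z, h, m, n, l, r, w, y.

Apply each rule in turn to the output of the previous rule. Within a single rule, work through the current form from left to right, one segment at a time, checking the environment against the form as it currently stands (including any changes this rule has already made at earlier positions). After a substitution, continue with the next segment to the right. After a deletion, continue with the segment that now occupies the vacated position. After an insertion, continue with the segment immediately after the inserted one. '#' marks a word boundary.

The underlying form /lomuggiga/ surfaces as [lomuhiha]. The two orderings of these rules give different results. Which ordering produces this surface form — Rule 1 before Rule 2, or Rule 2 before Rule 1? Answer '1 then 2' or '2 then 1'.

Order 1 then 2:
  1 Intervocalic Lenition: [lomuggiga] → [lomuggiha]
  2 Degemination: [lomuggiha] → [lomugiha]
  result: [lomugiha]
Order 2 then 1:
  2 Degemination: [lomuggiga] → [lomugiga]
  1 Intervocalic Lenition: [lomugiga] → [lomuhiha]
  result: [lomuhiha]

2 then 1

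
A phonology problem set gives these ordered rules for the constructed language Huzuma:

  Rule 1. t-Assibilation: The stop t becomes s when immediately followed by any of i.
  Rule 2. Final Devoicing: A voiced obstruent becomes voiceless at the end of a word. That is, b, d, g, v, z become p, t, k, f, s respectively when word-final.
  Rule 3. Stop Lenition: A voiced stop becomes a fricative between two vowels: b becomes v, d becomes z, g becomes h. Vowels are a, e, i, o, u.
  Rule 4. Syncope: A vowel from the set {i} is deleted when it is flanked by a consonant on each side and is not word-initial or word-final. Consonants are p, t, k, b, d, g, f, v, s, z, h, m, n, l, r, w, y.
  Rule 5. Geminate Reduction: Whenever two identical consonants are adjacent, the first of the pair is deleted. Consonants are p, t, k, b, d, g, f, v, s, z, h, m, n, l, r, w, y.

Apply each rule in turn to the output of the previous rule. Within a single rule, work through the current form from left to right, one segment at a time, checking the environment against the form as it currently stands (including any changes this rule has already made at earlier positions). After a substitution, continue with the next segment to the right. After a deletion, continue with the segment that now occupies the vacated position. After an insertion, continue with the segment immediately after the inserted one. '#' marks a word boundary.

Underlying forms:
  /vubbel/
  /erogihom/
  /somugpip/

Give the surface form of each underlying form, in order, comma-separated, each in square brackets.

/vubbel/:
  Rule 1 t-Assibilation: no change — [vubbel]
  Rule 2 Final Devoicing: no change — [vubbel]
  Rule 3 Stop Lenition: no change — [vubbel]
  Rule 4 Syncope: no change — [vubbel]
  Rule 5 Geminate Reduction: [vubbel] → [vubel]
/erogihom/:
  Rule 1 t-Assibilation: no change — [erogihom]
  Rule 2 Final Devoicing: no change — [erogihom]
  Rule 3 Stop Lenition: [erogihom] → [erohihom]
  Rule 4 Syncope: [erohihom] → [erohhom]
  Rule 5 Geminate Reduction: [erohhom] → [erohom]
/somugpip/:
  Rule 1 t-Assibilation: no change — [somugpip]
  Rule 2 Final Devoicing: no change — [somugpip]
  Rule 3 Stop Lenition: no change — [somugpip]
  Rule 4 Syncope: [somugpip] → [somugpp]
  Rule 5 Geminate Reduction: [somugpp] → [somugp]

[vubel], [erohom], [somugp]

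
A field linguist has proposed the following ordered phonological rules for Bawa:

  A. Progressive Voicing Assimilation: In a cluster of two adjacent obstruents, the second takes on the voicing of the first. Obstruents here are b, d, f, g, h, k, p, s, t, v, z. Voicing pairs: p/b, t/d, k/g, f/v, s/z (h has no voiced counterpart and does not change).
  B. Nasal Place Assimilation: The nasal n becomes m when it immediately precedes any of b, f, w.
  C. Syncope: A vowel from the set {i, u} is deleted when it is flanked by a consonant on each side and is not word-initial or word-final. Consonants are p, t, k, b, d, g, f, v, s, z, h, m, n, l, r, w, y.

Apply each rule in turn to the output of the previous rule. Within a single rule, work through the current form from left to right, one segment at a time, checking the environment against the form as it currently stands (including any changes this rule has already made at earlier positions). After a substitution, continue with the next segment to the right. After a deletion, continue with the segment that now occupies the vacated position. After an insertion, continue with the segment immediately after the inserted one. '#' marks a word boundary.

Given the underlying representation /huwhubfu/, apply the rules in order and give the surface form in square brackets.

A Progressive Voicing Assimilation: [huwhubfu] → [huwhubvu]
B Nasal Place Assimilation: no change — [huwhubvu]
C Syncope: [huwhubvu] → [hwhbvu]

[hwhbvu]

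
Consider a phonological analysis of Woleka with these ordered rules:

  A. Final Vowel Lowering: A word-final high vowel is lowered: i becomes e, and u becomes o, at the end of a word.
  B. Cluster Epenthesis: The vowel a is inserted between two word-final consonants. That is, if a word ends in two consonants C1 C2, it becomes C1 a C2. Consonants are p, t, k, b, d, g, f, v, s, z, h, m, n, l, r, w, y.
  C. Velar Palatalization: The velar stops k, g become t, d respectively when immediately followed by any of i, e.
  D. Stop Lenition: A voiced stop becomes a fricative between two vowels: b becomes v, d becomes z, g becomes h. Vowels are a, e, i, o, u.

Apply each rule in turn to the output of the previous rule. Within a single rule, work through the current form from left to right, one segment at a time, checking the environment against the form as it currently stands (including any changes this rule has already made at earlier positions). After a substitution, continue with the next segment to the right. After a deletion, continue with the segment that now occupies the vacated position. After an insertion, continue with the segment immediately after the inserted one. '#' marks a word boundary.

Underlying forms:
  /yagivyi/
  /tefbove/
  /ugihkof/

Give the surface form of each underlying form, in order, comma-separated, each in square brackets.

/yagivyi/:
  A Final Vowel Lowering: [yagivyi] → [yagivye]
  B Cluster Epenthesis: no change — [yagivye]
  C Velar Palatalization: [yagivye] → [yadivye]
  D Stop Lenition: [yadivye] → [yazivye]
/tefbove/:
  A Final Vowel Lowering: no change — [tefbove]
  B Cluster Epenthesis: no change — [tefbove]
  C Velar Palatalization: no change — [tefbove]
  D Stop Lenition: no change — [tefbove]
/ugihkof/:
  A Final Vowel Lowering: no change — [ugihkof]
  B Cluster Epenthesis: no change — [ugihkof]
  C Velar Palatalization: [ugihkof] → [udihkof]
  D Stop Lenition: [udihkof] → [uzihkof]

[yazivye], [tefbove], [uzihkof]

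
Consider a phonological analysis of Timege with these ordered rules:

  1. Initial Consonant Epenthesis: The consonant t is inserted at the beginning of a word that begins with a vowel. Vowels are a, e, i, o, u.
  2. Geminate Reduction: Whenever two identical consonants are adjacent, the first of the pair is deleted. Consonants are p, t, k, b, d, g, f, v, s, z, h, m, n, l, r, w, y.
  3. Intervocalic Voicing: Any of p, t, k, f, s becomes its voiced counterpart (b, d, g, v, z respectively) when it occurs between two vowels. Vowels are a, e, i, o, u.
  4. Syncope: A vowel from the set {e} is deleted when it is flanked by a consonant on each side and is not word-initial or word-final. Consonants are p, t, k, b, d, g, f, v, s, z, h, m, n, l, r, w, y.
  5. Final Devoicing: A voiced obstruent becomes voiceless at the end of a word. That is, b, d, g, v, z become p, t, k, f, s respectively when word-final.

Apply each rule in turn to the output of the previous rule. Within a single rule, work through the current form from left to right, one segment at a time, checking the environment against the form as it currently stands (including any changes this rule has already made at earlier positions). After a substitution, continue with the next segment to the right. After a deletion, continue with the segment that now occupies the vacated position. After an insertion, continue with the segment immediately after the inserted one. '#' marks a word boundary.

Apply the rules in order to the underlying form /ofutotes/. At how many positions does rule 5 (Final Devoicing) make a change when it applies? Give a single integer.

1 Initial Consonant Epenthesis: [ofutotes] → [tofutotes]
2 Geminate Reduction: no change — [tofutotes]
3 Intervocalic Voicing: [tofutotes] → [tovudodes]
4 Syncope: [tovudodes] → [tovudods]
5 Final Devoicing: no change — [tovudods]
Rule 5 changed 0 position(s).

0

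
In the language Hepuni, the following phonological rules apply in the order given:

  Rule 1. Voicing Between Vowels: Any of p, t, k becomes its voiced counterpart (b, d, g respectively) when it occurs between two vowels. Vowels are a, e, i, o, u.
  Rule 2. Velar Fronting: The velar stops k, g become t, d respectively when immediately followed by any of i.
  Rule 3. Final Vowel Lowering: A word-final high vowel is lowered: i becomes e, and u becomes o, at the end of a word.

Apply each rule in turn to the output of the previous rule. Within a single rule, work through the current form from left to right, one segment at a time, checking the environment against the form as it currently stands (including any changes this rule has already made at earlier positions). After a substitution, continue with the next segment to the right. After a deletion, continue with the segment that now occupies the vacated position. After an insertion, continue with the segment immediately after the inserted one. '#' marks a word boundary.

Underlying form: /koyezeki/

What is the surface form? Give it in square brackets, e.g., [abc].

Rule 1 Voicing Between Vowels: [koyezeki] → [koyezegi]
Rule 2 Velar Fronting: [koyezegi] → [koyezedi]
Rule 3 Final Vowel Lowering: [koyezedi] → [koyezede]

[koyezede]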